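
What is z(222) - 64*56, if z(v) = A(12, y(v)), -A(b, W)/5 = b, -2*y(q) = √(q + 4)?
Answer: -3644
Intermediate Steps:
y(q) = -√(4 + q)/2 (y(q) = -√(q + 4)/2 = -√(4 + q)/2)
A(b, W) = -5*b
z(v) = -60 (z(v) = -5*12 = -60)
z(222) - 64*56 = -60 - 64*56 = -60 - 3584 = -3644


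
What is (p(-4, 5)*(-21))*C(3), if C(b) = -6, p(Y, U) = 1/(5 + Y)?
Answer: 126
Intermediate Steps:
(p(-4, 5)*(-21))*C(3) = (-21/(5 - 4))*(-6) = (-21/1)*(-6) = (1*(-21))*(-6) = -21*(-6) = 126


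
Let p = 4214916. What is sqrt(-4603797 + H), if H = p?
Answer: 9*I*sqrt(4801) ≈ 623.6*I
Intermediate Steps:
H = 4214916
sqrt(-4603797 + H) = sqrt(-4603797 + 4214916) = sqrt(-388881) = 9*I*sqrt(4801)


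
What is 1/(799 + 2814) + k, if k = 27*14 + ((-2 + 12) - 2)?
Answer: 1394619/3613 ≈ 386.00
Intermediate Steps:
k = 386 (k = 378 + (10 - 2) = 378 + 8 = 386)
1/(799 + 2814) + k = 1/(799 + 2814) + 386 = 1/3613 + 386 = 1394619/3613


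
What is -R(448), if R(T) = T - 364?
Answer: -84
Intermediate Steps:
R(T) = -364 + T
-R(448) = -(-364 + 448) = -1*84 = -84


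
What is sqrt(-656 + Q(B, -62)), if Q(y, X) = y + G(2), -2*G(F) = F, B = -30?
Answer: I*sqrt(687) ≈ 26.211*I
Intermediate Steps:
G(F) = -F/2
Q(y, X) = -1 + y (Q(y, X) = y - 1/2*2 = y - 1 = -1 + y)
sqrt(-656 + Q(B, -62)) = sqrt(-656 + (-1 - 30)) = sqrt(-656 - 31) = sqrt(-687) = I*sqrt(687)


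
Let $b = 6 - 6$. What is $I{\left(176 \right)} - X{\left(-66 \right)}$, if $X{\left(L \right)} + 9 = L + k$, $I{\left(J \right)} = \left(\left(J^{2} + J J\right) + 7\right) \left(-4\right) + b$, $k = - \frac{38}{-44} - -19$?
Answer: $- \frac{5451179}{22} \approx -2.4778 \cdot 10^{5}$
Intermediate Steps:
$k = \frac{437}{22}$ ($k = \left(-38\right) \left(- \frac{1}{44}\right) + 19 = \frac{19}{22} + 19 = \frac{437}{22} \approx 19.864$)
$b = 0$ ($b = 6 - 6 = 0$)
$I{\left(J \right)} = -28 - 8 J^{2}$ ($I{\left(J \right)} = \left(\left(J^{2} + J J\right) + 7\right) \left(-4\right) + 0 = \left(\left(J^{2} + J^{2}\right) + 7\right) \left(-4\right) + 0 = \left(2 J^{2} + 7\right) \left(-4\right) + 0 = \left(7 + 2 J^{2}\right) \left(-4\right) + 0 = \left(-28 - 8 J^{2}\right) + 0 = -28 - 8 J^{2}$)
$X{\left(L \right)} = \frac{239}{22} + L$ ($X{\left(L \right)} = -9 + \left(L + \frac{437}{22}\right) = -9 + \left(\frac{437}{22} + L\right) = \frac{239}{22} + L$)
$I{\left(176 \right)} - X{\left(-66 \right)} = \left(-28 - 8 \cdot 176^{2}\right) - \left(\frac{239}{22} - 66\right) = \left(-28 - 247808\right) - - \frac{1213}{22} = \left(-28 - 247808\right) + \frac{1213}{22} = -247836 + \frac{1213}{22} = - \frac{5451179}{22}$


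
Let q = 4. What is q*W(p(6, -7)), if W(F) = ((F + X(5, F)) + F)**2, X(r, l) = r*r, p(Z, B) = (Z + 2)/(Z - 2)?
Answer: 3364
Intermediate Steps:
p(Z, B) = (2 + Z)/(-2 + Z)
X(r, l) = r**2
W(F) = (25 + 2*F)**2 (W(F) = ((F + 5**2) + F)**2 = ((F + 25) + F)**2 = ((25 + F) + F)**2 = (25 + 2*F)**2)
q*W(p(6, -7)) = 4*(25 + 2*((2 + 6)/(-2 + 6)))**2 = 4*(25 + 2*(8/4))**2 = 4*(25 + 2*((1/4)*8))**2 = 4*(25 + 2*2)**2 = 4*(25 + 4)**2 = 4*29**2 = 4*841 = 3364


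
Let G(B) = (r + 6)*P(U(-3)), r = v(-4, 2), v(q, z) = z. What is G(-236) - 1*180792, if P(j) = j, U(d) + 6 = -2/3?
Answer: -542536/3 ≈ -1.8085e+5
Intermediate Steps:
r = 2
U(d) = -20/3 (U(d) = -6 - 2/3 = -20/3)
G(B) = -160/3 (G(B) = (2 + 6)*(-20/3) = 8*(-20/3) = -160/3)
G(-236) - 1*180792 = -160/3 - 1*180792 = -160/3 - 180792 = -542536/3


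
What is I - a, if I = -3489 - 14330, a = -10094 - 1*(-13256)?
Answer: -20981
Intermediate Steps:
a = 3162 (a = -10094 + 13256 = 3162)
I = -17819
I - a = -17819 - 1*3162 = -17819 - 3162 = -20981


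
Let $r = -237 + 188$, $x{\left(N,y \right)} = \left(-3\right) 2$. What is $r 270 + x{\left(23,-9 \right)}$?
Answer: $-13236$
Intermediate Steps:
$x{\left(N,y \right)} = -6$
$r = -49$
$r 270 + x{\left(23,-9 \right)} = \left(-49\right) 270 - 6 = -13230 - 6 = -13236$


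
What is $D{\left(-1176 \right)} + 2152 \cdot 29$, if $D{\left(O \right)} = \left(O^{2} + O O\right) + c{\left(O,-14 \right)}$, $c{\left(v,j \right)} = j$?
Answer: $2828346$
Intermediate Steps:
$D{\left(O \right)} = -14 + 2 O^{2}$ ($D{\left(O \right)} = \left(O^{2} + O O\right) - 14 = \left(O^{2} + O^{2}\right) - 14 = 2 O^{2} - 14 = -14 + 2 O^{2}$)
$D{\left(-1176 \right)} + 2152 \cdot 29 = \left(-14 + 2 \left(-1176\right)^{2}\right) + 2152 \cdot 29 = \left(-14 + 2 \cdot 1382976\right) + 62408 = \left(-14 + 2765952\right) + 62408 = 2765938 + 62408 = 2828346$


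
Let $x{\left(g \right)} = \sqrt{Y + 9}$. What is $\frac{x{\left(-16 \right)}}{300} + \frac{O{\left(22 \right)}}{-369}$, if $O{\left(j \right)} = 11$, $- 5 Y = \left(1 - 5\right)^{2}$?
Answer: $- \frac{11}{369} + \frac{\sqrt{145}}{1500} \approx -0.021783$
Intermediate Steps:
$Y = - \frac{16}{5}$ ($Y = - \frac{\left(1 - 5\right)^{2}}{5} = - \frac{\left(-4\right)^{2}}{5} = \left(- \frac{1}{5}\right) 16 = - \frac{16}{5} \approx -3.2$)
$x{\left(g \right)} = \frac{\sqrt{145}}{5}$ ($x{\left(g \right)} = \sqrt{- \frac{16}{5} + 9} = \sqrt{\frac{29}{5}} = \frac{\sqrt{145}}{5}$)
$\frac{x{\left(-16 \right)}}{300} + \frac{O{\left(22 \right)}}{-369} = \frac{\frac{1}{5} \sqrt{145}}{300} + \frac{11}{-369} = \frac{\sqrt{145}}{5} \cdot \frac{1}{300} + 11 \left(- \frac{1}{369}\right) = \frac{\sqrt{145}}{1500} - \frac{11}{369} = - \frac{11}{369} + \frac{\sqrt{145}}{1500}$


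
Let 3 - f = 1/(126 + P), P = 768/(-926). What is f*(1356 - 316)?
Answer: 6935960/2229 ≈ 3111.7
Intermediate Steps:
P = -384/463 (P = 768*(-1/926) = -384/463 ≈ -0.82937)
f = 173399/57954 (f = 3 - 1/(126 - 384/463) = 3 - 1/57954/463 = 3 - 1*463/57954 = 3 - 463/57954 = 173399/57954 ≈ 2.9920)
f*(1356 - 316) = 173399*(1356 - 316)/57954 = (173399/57954)*1040 = 6935960/2229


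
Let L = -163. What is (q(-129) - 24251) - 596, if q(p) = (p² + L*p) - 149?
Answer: 12672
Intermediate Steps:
q(p) = -149 + p² - 163*p (q(p) = (p² - 163*p) - 149 = -149 + p² - 163*p)
(q(-129) - 24251) - 596 = ((-149 + (-129)² - 163*(-129)) - 24251) - 596 = ((-149 + 16641 + 21027) - 24251) - 596 = (37519 - 24251) - 596 = 13268 - 596 = 12672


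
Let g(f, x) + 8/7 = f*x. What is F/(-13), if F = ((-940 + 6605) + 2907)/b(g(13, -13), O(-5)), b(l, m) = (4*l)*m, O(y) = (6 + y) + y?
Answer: -15001/61932 ≈ -0.24222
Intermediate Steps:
g(f, x) = -8/7 + f*x
O(y) = 6 + 2*y
b(l, m) = 4*l*m
F = 15001/4764 (F = ((-940 + 6605) + 2907)/((4*(-8/7 + 13*(-13))*(6 + 2*(-5)))) = (5665 + 2907)/((4*(-8/7 - 169)*(6 - 10))) = 8572/((4*(-1191/7)*(-4))) = 8572/(19056/7) = 8572*(7/19056) = 15001/4764 ≈ 3.1488)
F/(-13) = (15001/4764)/(-13) = -1/13*15001/4764 = -15001/61932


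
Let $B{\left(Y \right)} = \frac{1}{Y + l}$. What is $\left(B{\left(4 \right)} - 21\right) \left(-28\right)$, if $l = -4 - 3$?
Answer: $\frac{1792}{3} \approx 597.33$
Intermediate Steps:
$l = -7$ ($l = -4 - 3 = -7$)
$B{\left(Y \right)} = \frac{1}{-7 + Y}$ ($B{\left(Y \right)} = \frac{1}{Y - 7} = \frac{1}{-7 + Y}$)
$\left(B{\left(4 \right)} - 21\right) \left(-28\right) = \left(\frac{1}{-7 + 4} - 21\right) \left(-28\right) = \left(\frac{1}{-3} - 21\right) \left(-28\right) = \left(- \frac{1}{3} - 21\right) \left(-28\right) = \left(- \frac{64}{3}\right) \left(-28\right) = \frac{1792}{3}$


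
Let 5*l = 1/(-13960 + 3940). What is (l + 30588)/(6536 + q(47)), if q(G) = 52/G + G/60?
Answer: 72025563553/15394768915 ≈ 4.6786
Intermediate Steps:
q(G) = 52/G + G/60 (q(G) = 52/G + G*(1/60) = 52/G + G/60)
l = -1/50100 (l = 1/(5*(-13960 + 3940)) = (⅕)/(-10020) = (⅕)*(-1/10020) = -1/50100 ≈ -1.9960e-5)
(l + 30588)/(6536 + q(47)) = (-1/50100 + 30588)/(6536 + (52/47 + (1/60)*47)) = 1532458799/(50100*(6536 + (52*(1/47) + 47/60))) = 1532458799/(50100*(6536 + (52/47 + 47/60))) = 1532458799/(50100*(6536 + 5329/2820)) = 1532458799/(50100*(18436849/2820)) = (1532458799/50100)*(2820/18436849) = 72025563553/15394768915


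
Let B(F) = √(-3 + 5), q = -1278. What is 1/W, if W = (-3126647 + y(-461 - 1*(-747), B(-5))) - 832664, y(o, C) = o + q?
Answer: -1/3960303 ≈ -2.5251e-7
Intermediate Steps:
B(F) = √2
y(o, C) = -1278 + o (y(o, C) = o - 1278 = -1278 + o)
W = -3960303 (W = (-3126647 + (-1278 + (-461 - 1*(-747)))) - 832664 = (-3126647 + (-1278 + (-461 + 747))) - 832664 = (-3126647 + (-1278 + 286)) - 832664 = (-3126647 - 992) - 832664 = -3127639 - 832664 = -3960303)
1/W = 1/(-3960303) = -1/3960303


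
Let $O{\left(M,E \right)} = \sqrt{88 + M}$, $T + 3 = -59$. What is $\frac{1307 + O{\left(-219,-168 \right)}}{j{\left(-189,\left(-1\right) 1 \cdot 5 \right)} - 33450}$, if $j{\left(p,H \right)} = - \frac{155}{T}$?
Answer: $- \frac{2614}{66895} - \frac{2 i \sqrt{131}}{66895} \approx -0.039076 - 0.00034219 i$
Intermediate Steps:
$T = -62$ ($T = -3 - 59 = -62$)
$j{\left(p,H \right)} = \frac{5}{2}$ ($j{\left(p,H \right)} = - \frac{155}{-62} = \left(-155\right) \left(- \frac{1}{62}\right) = \frac{5}{2}$)
$\frac{1307 + O{\left(-219,-168 \right)}}{j{\left(-189,\left(-1\right) 1 \cdot 5 \right)} - 33450} = \frac{1307 + \sqrt{88 - 219}}{\frac{5}{2} - 33450} = \frac{1307 + \sqrt{-131}}{- \frac{66895}{2}} = \left(1307 + i \sqrt{131}\right) \left(- \frac{2}{66895}\right) = - \frac{2614}{66895} - \frac{2 i \sqrt{131}}{66895}$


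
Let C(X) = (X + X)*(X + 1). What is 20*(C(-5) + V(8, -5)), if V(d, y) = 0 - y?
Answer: 900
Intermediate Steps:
V(d, y) = -y
C(X) = 2*X*(1 + X) (C(X) = (2*X)*(1 + X) = 2*X*(1 + X))
20*(C(-5) + V(8, -5)) = 20*(2*(-5)*(1 - 5) - 1*(-5)) = 20*(2*(-5)*(-4) + 5) = 20*(40 + 5) = 20*45 = 900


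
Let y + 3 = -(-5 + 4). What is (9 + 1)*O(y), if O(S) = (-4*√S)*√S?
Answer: 80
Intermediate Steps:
y = -2 (y = -3 - (-5 + 4) = -3 - 1*(-1) = -3 + 1 = -2)
O(S) = -4*S
(9 + 1)*O(y) = (9 + 1)*(-4*(-2)) = 10*8 = 80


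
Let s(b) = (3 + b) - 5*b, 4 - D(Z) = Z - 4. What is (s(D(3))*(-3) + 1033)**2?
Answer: 1175056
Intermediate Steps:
D(Z) = 8 - Z (D(Z) = 4 - (Z - 4) = 4 - (-4 + Z) = 4 + (4 - Z) = 8 - Z)
s(b) = 3 - 4*b
(s(D(3))*(-3) + 1033)**2 = ((3 - 4*(8 - 1*3))*(-3) + 1033)**2 = ((3 - 4*(8 - 3))*(-3) + 1033)**2 = ((3 - 4*5)*(-3) + 1033)**2 = ((3 - 20)*(-3) + 1033)**2 = (-17*(-3) + 1033)**2 = (51 + 1033)**2 = 1084**2 = 1175056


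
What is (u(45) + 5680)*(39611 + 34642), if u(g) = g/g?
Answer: 421831293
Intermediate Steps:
u(g) = 1
(u(45) + 5680)*(39611 + 34642) = (1 + 5680)*(39611 + 34642) = 5681*74253 = 421831293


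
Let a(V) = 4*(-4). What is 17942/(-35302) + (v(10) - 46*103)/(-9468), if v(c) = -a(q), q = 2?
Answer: -264901/27853278 ≈ -0.0095106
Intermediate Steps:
a(V) = -16
v(c) = 16 (v(c) = -1*(-16) = 16)
17942/(-35302) + (v(10) - 46*103)/(-9468) = 17942/(-35302) + (16 - 46*103)/(-9468) = 17942*(-1/35302) + (16 - 4738)*(-1/9468) = -8971/17651 - 4722*(-1/9468) = -8971/17651 + 787/1578 = -264901/27853278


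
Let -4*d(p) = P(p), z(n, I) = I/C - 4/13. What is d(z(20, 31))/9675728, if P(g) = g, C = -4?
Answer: 419/2012551424 ≈ 2.0819e-7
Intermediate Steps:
z(n, I) = -4/13 - I/4 (z(n, I) = I/(-4) - 4/13 = I*(-¼) - 4*1/13 = -I/4 - 4/13 = -4/13 - I/4)
d(p) = -p/4
d(z(20, 31))/9675728 = -(-4/13 - ¼*31)/4/9675728 = -(-4/13 - 31/4)/4*(1/9675728) = -¼*(-419/52)*(1/9675728) = (419/208)*(1/9675728) = 419/2012551424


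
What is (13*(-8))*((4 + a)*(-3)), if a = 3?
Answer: 2184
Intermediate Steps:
(13*(-8))*((4 + a)*(-3)) = (13*(-8))*((4 + 3)*(-3)) = -728*(-3) = -104*(-21) = 2184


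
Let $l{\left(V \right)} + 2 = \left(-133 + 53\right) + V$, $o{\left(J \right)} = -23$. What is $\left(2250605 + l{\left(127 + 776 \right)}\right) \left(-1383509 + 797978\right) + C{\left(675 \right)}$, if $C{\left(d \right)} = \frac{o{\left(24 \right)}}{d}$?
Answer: $- \frac{889838809114073}{675} \approx -1.3183 \cdot 10^{12}$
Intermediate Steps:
$l{\left(V \right)} = -82 + V$ ($l{\left(V \right)} = -2 + \left(\left(-133 + 53\right) + V\right) = -2 + \left(-80 + V\right) = -82 + V$)
$C{\left(d \right)} = - \frac{23}{d}$
$\left(2250605 + l{\left(127 + 776 \right)}\right) \left(-1383509 + 797978\right) + C{\left(675 \right)} = \left(2250605 + \left(-82 + \left(127 + 776\right)\right)\right) \left(-1383509 + 797978\right) - \frac{23}{675} = \left(2250605 + \left(-82 + 903\right)\right) \left(-585531\right) - \frac{23}{675} = \left(2250605 + 821\right) \left(-585531\right) - \frac{23}{675} = 2251426 \left(-585531\right) - \frac{23}{675} = -1318279717206 - \frac{23}{675} = - \frac{889838809114073}{675}$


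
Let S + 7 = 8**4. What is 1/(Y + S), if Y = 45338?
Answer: 1/49427 ≈ 2.0232e-5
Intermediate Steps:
S = 4089 (S = -7 + 8**4 = -7 + 4096 = 4089)
1/(Y + S) = 1/(45338 + 4089) = 1/49427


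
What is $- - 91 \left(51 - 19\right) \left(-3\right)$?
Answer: $-8736$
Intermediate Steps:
$- - 91 \left(51 - 19\right) \left(-3\right) = - \left(-91\right) 32 \left(-3\right) = - \left(-2912\right) \left(-3\right) = \left(-1\right) 8736 = -8736$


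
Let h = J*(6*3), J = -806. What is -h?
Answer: 14508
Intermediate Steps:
h = -14508 (h = -4836*3 = -806*18 = -14508)
-h = -1*(-14508) = 14508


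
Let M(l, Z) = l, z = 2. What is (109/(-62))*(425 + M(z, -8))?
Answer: -46543/62 ≈ -750.69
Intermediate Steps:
(109/(-62))*(425 + M(z, -8)) = (109/(-62))*(425 + 2) = (109*(-1/62))*427 = -109/62*427 = -46543/62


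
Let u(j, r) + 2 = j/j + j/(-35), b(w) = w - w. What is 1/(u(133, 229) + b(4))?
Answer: -5/24 ≈ -0.20833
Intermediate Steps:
b(w) = 0
u(j, r) = -1 - j/35 (u(j, r) = -2 + (j/j + j/(-35)) = -2 + (1 + j*(-1/35)) = -2 + (1 - j/35) = -1 - j/35)
1/(u(133, 229) + b(4)) = 1/((-1 - 1/35*133) + 0) = 1/((-1 - 19/5) + 0) = 1/(-24/5 + 0) = 1/(-24/5) = -5/24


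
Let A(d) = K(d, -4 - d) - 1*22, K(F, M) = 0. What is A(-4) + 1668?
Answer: 1646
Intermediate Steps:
A(d) = -22 (A(d) = 0 - 1*22 = 0 - 22 = -22)
A(-4) + 1668 = -22 + 1668 = 1646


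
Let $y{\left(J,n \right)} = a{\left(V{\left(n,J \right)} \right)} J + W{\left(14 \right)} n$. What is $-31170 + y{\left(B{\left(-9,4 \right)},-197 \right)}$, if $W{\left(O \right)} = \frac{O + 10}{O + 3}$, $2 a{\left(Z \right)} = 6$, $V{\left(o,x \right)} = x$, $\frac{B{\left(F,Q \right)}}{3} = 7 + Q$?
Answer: $- \frac{532935}{17} \approx -31349.0$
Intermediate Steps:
$B{\left(F,Q \right)} = 21 + 3 Q$ ($B{\left(F,Q \right)} = 3 \left(7 + Q\right) = 21 + 3 Q$)
$a{\left(Z \right)} = 3$ ($a{\left(Z \right)} = \frac{1}{2} \cdot 6 = 3$)
$W{\left(O \right)} = \frac{10 + O}{3 + O}$
$y{\left(J,n \right)} = 3 J + \frac{24 n}{17}$ ($y{\left(J,n \right)} = 3 J + \frac{10 + 14}{3 + 14} n = 3 J + \frac{1}{17} \cdot 24 n = 3 J + \frac{24 n}{17}$)
$-31170 + y{\left(B{\left(-9,4 \right)},-197 \right)} = -31170 + \left(3 \left(21 + 3 \cdot 4\right) + \frac{24}{17} \left(-197\right)\right) = -31170 - \left(\frac{4728}{17} - 3 \left(21 + 12\right)\right) = -31170 + \left(3 \cdot 33 - \frac{4728}{17}\right) = -31170 + \left(99 - \frac{4728}{17}\right) = -31170 - \frac{3045}{17} = - \frac{532935}{17}$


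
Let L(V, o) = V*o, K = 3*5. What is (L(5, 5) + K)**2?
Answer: 1600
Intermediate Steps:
K = 15
(L(5, 5) + K)**2 = (5*5 + 15)**2 = (25 + 15)**2 = 40**2 = 1600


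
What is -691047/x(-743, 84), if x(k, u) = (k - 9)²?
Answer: -691047/565504 ≈ -1.2220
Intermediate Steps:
x(k, u) = (-9 + k)²
-691047/x(-743, 84) = -691047/(-9 - 743)² = -691047/((-752)²) = -691047/565504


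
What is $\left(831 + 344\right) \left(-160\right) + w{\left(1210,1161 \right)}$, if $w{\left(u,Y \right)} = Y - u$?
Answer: $-188049$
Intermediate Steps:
$\left(831 + 344\right) \left(-160\right) + w{\left(1210,1161 \right)} = \left(831 + 344\right) \left(-160\right) + \left(1161 - 1210\right) = 1175 \left(-160\right) + \left(1161 - 1210\right) = -188000 - 49 = -188049$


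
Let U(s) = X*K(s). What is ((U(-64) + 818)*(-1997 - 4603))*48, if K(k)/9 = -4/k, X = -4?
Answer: -258429600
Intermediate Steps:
K(k) = -36/k (K(k) = 9*(-4/k) = -36/k)
U(s) = 144/s (U(s) = -(-144)/s = 144/s)
((U(-64) + 818)*(-1997 - 4603))*48 = ((144/(-64) + 818)*(-1997 - 4603))*48 = ((144*(-1/64) + 818)*(-6600))*48 = ((-9/4 + 818)*(-6600))*48 = ((3263/4)*(-6600))*48 = -5383950*48 = -258429600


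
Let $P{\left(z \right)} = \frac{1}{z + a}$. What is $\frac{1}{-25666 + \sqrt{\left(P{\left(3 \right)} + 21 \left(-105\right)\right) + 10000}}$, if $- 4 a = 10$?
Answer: $- \frac{25666}{658735759} - \frac{\sqrt{7797}}{658735759} \approx -3.9097 \cdot 10^{-5}$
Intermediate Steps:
$a = - \frac{5}{2}$ ($a = \left(- \frac{1}{4}\right) 10 = - \frac{5}{2} \approx -2.5$)
$P{\left(z \right)} = \frac{1}{- \frac{5}{2} + z}$ ($P{\left(z \right)} = \frac{1}{z - \frac{5}{2}} = \frac{1}{- \frac{5}{2} + z}$)
$\frac{1}{-25666 + \sqrt{\left(P{\left(3 \right)} + 21 \left(-105\right)\right) + 10000}} = \frac{1}{-25666 + \sqrt{\left(\frac{2}{-5 + 2 \cdot 3} + 21 \left(-105\right)\right) + 10000}} = \frac{1}{-25666 + \sqrt{\left(\frac{2}{-5 + 6} - 2205\right) + 10000}} = \frac{1}{-25666 + \sqrt{\left(\frac{2}{1} - 2205\right) + 10000}} = \frac{1}{-25666 + \sqrt{\left(2 \cdot 1 - 2205\right) + 10000}} = \frac{1}{-25666 + \sqrt{\left(2 - 2205\right) + 10000}} = \frac{1}{-25666 + \sqrt{-2203 + 10000}} = \frac{1}{-25666 + \sqrt{7797}}$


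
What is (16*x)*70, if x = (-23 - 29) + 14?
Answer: -42560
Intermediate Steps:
x = -38 (x = -52 + 14 = -38)
(16*x)*70 = (16*(-38))*70 = -608*70 = -42560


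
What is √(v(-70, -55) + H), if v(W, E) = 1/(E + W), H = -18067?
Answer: 2*I*√2822970/25 ≈ 134.41*I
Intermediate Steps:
√(v(-70, -55) + H) = √(1/(-55 - 70) - 18067) = √(1/(-125) - 18067) = √(-1/125 - 18067) = √(-2258376/125) = 2*I*√2822970/25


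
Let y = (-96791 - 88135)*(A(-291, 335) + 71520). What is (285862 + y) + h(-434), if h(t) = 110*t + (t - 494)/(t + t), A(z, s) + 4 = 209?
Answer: -2878196692244/217 ≈ -1.3264e+10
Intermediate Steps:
A(z, s) = 205 (A(z, s) = -4 + 209 = 205)
h(t) = 110*t + (-494 + t)/(2*t) (h(t) = 110*t + (-494 + t)/((2*t)) = 110*t + (-494 + t)*(1/(2*t)) = 110*t + (-494 + t)/(2*t))
y = -13263817350 (y = (-96791 - 88135)*(205 + 71520) = -184926*71725 = -13263817350)
(285862 + y) + h(-434) = (285862 - 13263817350) + (½ - 247/(-434) + 110*(-434)) = -13263531488 + (½ - 247*(-1/434) - 47740) = -13263531488 + (½ + 247/434 - 47740) = -13263531488 - 10359348/217 = -2878196692244/217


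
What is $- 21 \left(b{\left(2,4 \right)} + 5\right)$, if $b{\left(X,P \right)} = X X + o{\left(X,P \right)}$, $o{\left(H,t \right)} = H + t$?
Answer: $-315$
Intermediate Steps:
$b{\left(X,P \right)} = P + X + X^{2}$ ($b{\left(X,P \right)} = X X + \left(X + P\right) = X^{2} + \left(P + X\right) = P + X + X^{2}$)
$- 21 \left(b{\left(2,4 \right)} + 5\right) = - 21 \left(\left(4 + 2 + 2^{2}\right) + 5\right) = - 21 \left(\left(4 + 2 + 4\right) + 5\right) = - 21 \left(10 + 5\right) = \left(-21\right) 15 = -315$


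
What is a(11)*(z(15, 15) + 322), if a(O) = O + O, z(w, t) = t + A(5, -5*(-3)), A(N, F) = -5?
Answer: 7304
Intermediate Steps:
z(w, t) = -5 + t (z(w, t) = t - 5 = -5 + t)
a(O) = 2*O
a(11)*(z(15, 15) + 322) = (2*11)*((-5 + 15) + 322) = 22*(10 + 322) = 22*332 = 7304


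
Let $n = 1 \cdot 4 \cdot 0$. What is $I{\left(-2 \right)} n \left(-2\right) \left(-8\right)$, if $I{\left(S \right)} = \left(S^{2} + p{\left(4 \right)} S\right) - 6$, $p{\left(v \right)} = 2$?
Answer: $0$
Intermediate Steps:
$n = 0$ ($n = 4 \cdot 0 = 0$)
$I{\left(S \right)} = -6 + S^{2} + 2 S$ ($I{\left(S \right)} = \left(S^{2} + 2 S\right) - 6 = -6 + S^{2} + 2 S$)
$I{\left(-2 \right)} n \left(-2\right) \left(-8\right) = \left(-6 + \left(-2\right)^{2} + 2 \left(-2\right)\right) 0 \left(-2\right) \left(-8\right) = \left(-6 + 4 - 4\right) 0 \left(-8\right) = \left(-6\right) 0 \left(-8\right) = 0 \left(-8\right) = 0$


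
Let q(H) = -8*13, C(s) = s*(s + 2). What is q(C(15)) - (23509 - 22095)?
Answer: -1518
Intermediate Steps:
C(s) = s*(2 + s)
q(H) = -104
q(C(15)) - (23509 - 22095) = -104 - (23509 - 22095) = -104 - 1*1414 = -104 - 1414 = -1518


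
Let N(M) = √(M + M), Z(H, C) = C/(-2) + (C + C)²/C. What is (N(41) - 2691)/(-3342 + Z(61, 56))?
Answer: 207/242 - √82/3146 ≈ 0.85249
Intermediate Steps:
Z(H, C) = 7*C/2 (Z(H, C) = C*(-½) + (2*C)²/C = -C/2 + (4*C²)/C = -C/2 + 4*C = 7*C/2)
N(M) = √2*√M (N(M) = √(2*M) = √2*√M)
(N(41) - 2691)/(-3342 + Z(61, 56)) = (√2*√41 - 2691)/(-3342 + (7/2)*56) = (√82 - 2691)/(-3342 + 196) = (-2691 + √82)/(-3146) = (-2691 + √82)*(-1/3146) = 207/242 - √82/3146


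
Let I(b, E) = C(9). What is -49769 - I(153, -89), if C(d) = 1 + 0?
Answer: -49770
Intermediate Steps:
C(d) = 1
I(b, E) = 1
-49769 - I(153, -89) = -49769 - 1*1 = -49769 - 1 = -49770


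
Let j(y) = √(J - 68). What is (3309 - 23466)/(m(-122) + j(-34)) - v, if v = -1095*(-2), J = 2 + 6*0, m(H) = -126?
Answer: -5395533/2657 + 6719*I*√66/5314 ≈ -2030.7 + 10.272*I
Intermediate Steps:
J = 2 (J = 2 + 0 = 2)
v = 2190
j(y) = I*√66 (j(y) = √(2 - 68) = √(-66) = I*√66)
(3309 - 23466)/(m(-122) + j(-34)) - v = (3309 - 23466)/(-126 + I*√66) - 1*2190 = -20157/(-126 + I*√66) - 2190 = -2190 - 20157/(-126 + I*√66)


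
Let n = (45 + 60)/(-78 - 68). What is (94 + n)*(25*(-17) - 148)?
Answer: -7803687/146 ≈ -53450.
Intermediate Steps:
n = -105/146 (n = 105/(-146) = 105*(-1/146) = -105/146 ≈ -0.71918)
(94 + n)*(25*(-17) - 148) = (94 - 105/146)*(25*(-17) - 148) = 13619*(-425 - 148)/146 = (13619/146)*(-573) = -7803687/146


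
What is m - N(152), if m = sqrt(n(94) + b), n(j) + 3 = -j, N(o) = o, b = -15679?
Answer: -152 + 4*I*sqrt(986) ≈ -152.0 + 125.6*I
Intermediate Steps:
n(j) = -3 - j
m = 4*I*sqrt(986) (m = sqrt((-3 - 1*94) - 15679) = sqrt((-3 - 94) - 15679) = sqrt(-97 - 15679) = sqrt(-15776) = 4*I*sqrt(986) ≈ 125.6*I)
m - N(152) = 4*I*sqrt(986) - 1*152 = 4*I*sqrt(986) - 152 = -152 + 4*I*sqrt(986)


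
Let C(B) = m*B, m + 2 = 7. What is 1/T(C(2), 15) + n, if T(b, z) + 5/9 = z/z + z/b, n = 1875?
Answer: 65643/35 ≈ 1875.5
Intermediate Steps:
m = 5 (m = -2 + 7 = 5)
C(B) = 5*B
T(b, z) = 4/9 + z/b (T(b, z) = -5/9 + (z/z + z/b) = -5/9 + (1 + z/b) = 4/9 + z/b)
1/T(C(2), 15) + n = 1/(4/9 + 15/((5*2))) + 1875 = 1/(4/9 + 15/10) + 1875 = 1/(4/9 + 15*(⅒)) + 1875 = 1/(4/9 + 3/2) + 1875 = 1/(35/18) + 1875 = 18/35 + 1875 = 65643/35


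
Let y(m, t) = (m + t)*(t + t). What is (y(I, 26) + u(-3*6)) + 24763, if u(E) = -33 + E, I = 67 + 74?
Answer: 33396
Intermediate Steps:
I = 141
y(m, t) = 2*t*(m + t) (y(m, t) = (m + t)*(2*t) = 2*t*(m + t))
(y(I, 26) + u(-3*6)) + 24763 = (2*26*(141 + 26) + (-33 - 3*6)) + 24763 = (2*26*167 + (-33 - 18)) + 24763 = (8684 - 51) + 24763 = 8633 + 24763 = 33396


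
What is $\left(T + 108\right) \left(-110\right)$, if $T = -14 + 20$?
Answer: $-12540$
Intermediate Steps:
$T = 6$
$\left(T + 108\right) \left(-110\right) = \left(6 + 108\right) \left(-110\right) = 114 \left(-110\right) = -12540$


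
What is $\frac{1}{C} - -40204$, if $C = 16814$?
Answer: $\frac{675990057}{16814} \approx 40204.0$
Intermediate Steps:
$\frac{1}{C} - -40204 = \frac{1}{16814} - -40204 = \frac{1}{16814} + 40204 = \frac{675990057}{16814}$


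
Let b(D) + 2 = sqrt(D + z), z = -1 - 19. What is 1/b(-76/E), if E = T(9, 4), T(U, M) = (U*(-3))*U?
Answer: -243/2878 - 9*I*sqrt(897)/1439 ≈ -0.084434 - 0.18732*I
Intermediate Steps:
z = -20
T(U, M) = -3*U**2 (T(U, M) = (-3*U)*U = -3*U**2)
E = -243 (E = -3*9**2 = -3*81 = -243)
b(D) = -2 + sqrt(-20 + D) (b(D) = -2 + sqrt(D - 20) = -2 + sqrt(-20 + D))
1/b(-76/E) = 1/(-2 + sqrt(-20 - 76/(-243))) = 1/(-2 + sqrt(-20 - 76*(-1/243))) = 1/(-2 + sqrt(-20 + 76/243)) = 1/(-2 + sqrt(-4784/243)) = 1/(-2 + 4*I*sqrt(897)/27)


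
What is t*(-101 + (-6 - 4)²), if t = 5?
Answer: -5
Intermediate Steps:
t*(-101 + (-6 - 4)²) = 5*(-101 + (-6 - 4)²) = 5*(-101 + (-10)²) = 5*(-101 + 100) = 5*(-1) = -5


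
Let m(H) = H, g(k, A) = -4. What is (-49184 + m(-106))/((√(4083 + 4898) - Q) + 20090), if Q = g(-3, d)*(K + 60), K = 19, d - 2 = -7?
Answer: -201162348/83279171 + 9858*√8981/83279171 ≈ -2.4043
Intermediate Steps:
d = -5 (d = 2 - 7 = -5)
Q = -316 (Q = -4*(19 + 60) = -4*79 = -316)
(-49184 + m(-106))/((√(4083 + 4898) - Q) + 20090) = (-49184 - 106)/((√(4083 + 4898) - 1*(-316)) + 20090) = -49290/((√8981 + 316) + 20090) = -49290/((316 + √8981) + 20090) = -49290/(20406 + √8981)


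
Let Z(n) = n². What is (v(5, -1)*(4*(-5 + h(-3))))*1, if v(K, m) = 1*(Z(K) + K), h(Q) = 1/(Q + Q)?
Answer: -620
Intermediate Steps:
h(Q) = 1/(2*Q)
v(K, m) = K + K² (v(K, m) = 1*(K² + K) = 1*(K + K²) = K + K²)
(v(5, -1)*(4*(-5 + h(-3))))*1 = ((5*(1 + 5))*(4*(-5 + (½)/(-3))))*1 = ((5*6)*(4*(-5 + (½)*(-⅓))))*1 = (30*(4*(-5 - ⅙)))*1 = (30*(4*(-31/6)))*1 = (30*(-62/3))*1 = -620*1 = -620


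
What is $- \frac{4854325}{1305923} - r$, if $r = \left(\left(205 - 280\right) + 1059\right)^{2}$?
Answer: $- \frac{1264472634613}{1305923} \approx -9.6826 \cdot 10^{5}$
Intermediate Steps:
$r = 968256$ ($r = \left(\left(205 - 280\right) + 1059\right)^{2} = \left(-75 + 1059\right)^{2} = 984^{2} = 968256$)
$- \frac{4854325}{1305923} - r = - \frac{4854325}{1305923} - 968256 = - \frac{1264472634613}{1305923}$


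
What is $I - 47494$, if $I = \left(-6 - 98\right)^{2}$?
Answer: $-36678$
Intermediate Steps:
$I = 10816$ ($I = \left(-104\right)^{2} = 10816$)
$I - 47494 = 10816 - 47494 = -36678$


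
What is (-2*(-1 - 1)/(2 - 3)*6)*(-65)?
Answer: 1560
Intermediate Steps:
(-2*(-1 - 1)/(2 - 3)*6)*(-65) = (-(-4)/(-1)*6)*(-65) = (-(-4)*(-1)*6)*(-65) = (-2*2*6)*(-65) = -4*6*(-65) = -24*(-65) = 1560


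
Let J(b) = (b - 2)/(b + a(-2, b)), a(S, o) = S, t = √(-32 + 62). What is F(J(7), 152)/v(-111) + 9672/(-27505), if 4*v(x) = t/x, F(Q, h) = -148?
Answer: -9672/27505 + 10952*√30/5 ≈ 11997.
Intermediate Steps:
t = √30 ≈ 5.4772
J(b) = 1 (J(b) = (b - 2)/(b - 2) = (-2 + b)/(-2 + b) = 1)
v(x) = √30/(4*x) (v(x) = (√30/x)/4 = √30/(4*x))
F(J(7), 152)/v(-111) + 9672/(-27505) = -148*(-74*√30/5) + 9672/(-27505) = -148*(-74*√30/5) + 9672*(-1/27505) = -148*(-74*√30/5) - 9672/27505 = -(-10952)*√30/5 - 9672/27505 = 10952*√30/5 - 9672/27505 = -9672/27505 + 10952*√30/5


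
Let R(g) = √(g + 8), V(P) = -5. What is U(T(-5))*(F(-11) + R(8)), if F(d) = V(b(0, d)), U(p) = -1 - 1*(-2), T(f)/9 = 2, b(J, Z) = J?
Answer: -1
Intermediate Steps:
T(f) = 18 (T(f) = 9*2 = 18)
U(p) = 1 (U(p) = -1 + 2 = 1)
F(d) = -5
R(g) = √(8 + g)
U(T(-5))*(F(-11) + R(8)) = 1*(-5 + √(8 + 8)) = 1*(-5 + √16) = 1*(-5 + 4) = 1*(-1) = -1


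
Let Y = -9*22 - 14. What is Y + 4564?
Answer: 4352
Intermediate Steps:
Y = -212 (Y = -198 - 14 = -212)
Y + 4564 = -212 + 4564 = 4352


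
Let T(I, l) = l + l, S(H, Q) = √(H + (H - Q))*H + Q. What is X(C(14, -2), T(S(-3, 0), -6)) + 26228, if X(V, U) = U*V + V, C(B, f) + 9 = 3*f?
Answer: 26393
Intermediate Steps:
C(B, f) = -9 + 3*f
S(H, Q) = Q + H*√(-Q + 2*H) (S(H, Q) = √(-Q + 2*H)*H + Q = H*√(-Q + 2*H) + Q = Q + H*√(-Q + 2*H))
T(I, l) = 2*l
X(V, U) = V + U*V
X(C(14, -2), T(S(-3, 0), -6)) + 26228 = (-9 + 3*(-2))*(1 + 2*(-6)) + 26228 = (-9 - 6)*(1 - 12) + 26228 = -15*(-11) + 26228 = 165 + 26228 = 26393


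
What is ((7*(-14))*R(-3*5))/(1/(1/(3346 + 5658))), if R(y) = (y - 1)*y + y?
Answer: -11025/4502 ≈ -2.4489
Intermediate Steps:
R(y) = y + y*(-1 + y) (R(y) = (-1 + y)*y + y = y*(-1 + y) + y = y + y*(-1 + y))
((7*(-14))*R(-3*5))/(1/(1/(3346 + 5658))) = ((7*(-14))*(-3*5)**2)/(1/(1/(3346 + 5658))) = (-98*(-15)**2)/(1/(1/9004)) = (-98*225)/(1/(1/9004)) = -22050/9004 = -22050*1/9004 = -11025/4502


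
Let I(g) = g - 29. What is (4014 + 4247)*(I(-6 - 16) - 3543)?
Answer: -29690034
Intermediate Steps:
I(g) = -29 + g
(4014 + 4247)*(I(-6 - 16) - 3543) = (4014 + 4247)*((-29 + (-6 - 16)) - 3543) = 8261*((-29 - 22) - 3543) = 8261*(-51 - 3543) = 8261*(-3594) = -29690034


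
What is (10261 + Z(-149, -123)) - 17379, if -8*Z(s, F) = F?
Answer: -56821/8 ≈ -7102.6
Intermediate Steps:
Z(s, F) = -F/8
(10261 + Z(-149, -123)) - 17379 = (10261 - ⅛*(-123)) - 17379 = (10261 + 123/8) - 17379 = 82211/8 - 17379 = -56821/8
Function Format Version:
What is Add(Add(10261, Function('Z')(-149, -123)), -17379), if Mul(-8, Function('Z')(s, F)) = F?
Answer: Rational(-56821, 8) ≈ -7102.6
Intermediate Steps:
Function('Z')(s, F) = Mul(Rational(-1, 8), F)
Add(Add(10261, Function('Z')(-149, -123)), -17379) = Add(Add(10261, Mul(Rational(-1, 8), -123)), -17379) = Add(Add(10261, Rational(123, 8)), -17379) = Add(Rational(82211, 8), -17379) = Rational(-56821, 8)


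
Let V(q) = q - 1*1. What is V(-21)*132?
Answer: -2904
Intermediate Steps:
V(q) = -1 + q (V(q) = q - 1 = -1 + q)
V(-21)*132 = (-1 - 21)*132 = -22*132 = -2904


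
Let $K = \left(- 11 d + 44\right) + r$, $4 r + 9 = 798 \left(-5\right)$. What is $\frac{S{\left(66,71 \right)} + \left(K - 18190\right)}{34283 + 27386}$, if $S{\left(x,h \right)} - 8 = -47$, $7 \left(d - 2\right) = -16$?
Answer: $- \frac{537085}{1726732} \approx -0.31104$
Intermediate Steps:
$d = - \frac{2}{7}$ ($d = 2 + \frac{1}{7} \left(-16\right) = 2 - \frac{16}{7} = - \frac{2}{7} \approx -0.28571$)
$S{\left(x,h \right)} = -39$ ($S{\left(x,h \right)} = 8 - 47 = -39$)
$r = - \frac{3999}{4}$ ($r = - \frac{9}{4} + \frac{798 \left(-5\right)}{4} = - \frac{9}{4} + \frac{1}{4} \left(-3990\right) = - \frac{9}{4} - \frac{1995}{2} = - \frac{3999}{4} \approx -999.75$)
$K = - \frac{26673}{28}$ ($K = \left(\left(-11\right) \left(- \frac{2}{7}\right) + 44\right) - \frac{3999}{4} = \left(\frac{22}{7} + 44\right) - \frac{3999}{4} = \frac{330}{7} - \frac{3999}{4} = - \frac{26673}{28} \approx -952.61$)
$\frac{S{\left(66,71 \right)} + \left(K - 18190\right)}{34283 + 27386} = \frac{-39 - \frac{535993}{28}}{34283 + 27386} = \frac{-39 - \frac{535993}{28}}{61669} = \left(- \frac{537085}{28}\right) \frac{1}{61669} = - \frac{537085}{1726732}$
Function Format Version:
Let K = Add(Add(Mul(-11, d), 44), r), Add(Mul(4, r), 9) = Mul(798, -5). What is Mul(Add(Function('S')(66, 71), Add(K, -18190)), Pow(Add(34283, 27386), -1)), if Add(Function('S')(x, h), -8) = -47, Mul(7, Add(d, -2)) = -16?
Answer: Rational(-537085, 1726732) ≈ -0.31104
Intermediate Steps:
d = Rational(-2, 7) (d = Add(2, Mul(Rational(1, 7), -16)) = Add(2, Rational(-16, 7)) = Rational(-2, 7) ≈ -0.28571)
Function('S')(x, h) = -39 (Function('S')(x, h) = Add(8, -47) = -39)
r = Rational(-3999, 4) (r = Add(Rational(-9, 4), Mul(Rational(1, 4), Mul(798, -5))) = Add(Rational(-9, 4), Mul(Rational(1, 4), -3990)) = Add(Rational(-9, 4), Rational(-1995, 2)) = Rational(-3999, 4) ≈ -999.75)
K = Rational(-26673, 28) (K = Add(Add(Mul(-11, Rational(-2, 7)), 44), Rational(-3999, 4)) = Add(Add(Rational(22, 7), 44), Rational(-3999, 4)) = Add(Rational(330, 7), Rational(-3999, 4)) = Rational(-26673, 28) ≈ -952.61)
Mul(Add(Function('S')(66, 71), Add(K, -18190)), Pow(Add(34283, 27386), -1)) = Mul(Add(-39, Add(Rational(-26673, 28), -18190)), Pow(Add(34283, 27386), -1)) = Mul(Add(-39, Rational(-535993, 28)), Pow(61669, -1)) = Mul(Rational(-537085, 28), Rational(1, 61669)) = Rational(-537085, 1726732)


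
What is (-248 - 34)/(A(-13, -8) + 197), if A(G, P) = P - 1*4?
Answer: -282/185 ≈ -1.5243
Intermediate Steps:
A(G, P) = -4 + P (A(G, P) = P - 4 = -4 + P)
(-248 - 34)/(A(-13, -8) + 197) = (-248 - 34)/((-4 - 8) + 197) = -282/(-12 + 197) = -282/185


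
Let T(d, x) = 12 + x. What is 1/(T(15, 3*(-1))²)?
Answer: 1/81 ≈ 0.012346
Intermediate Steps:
1/(T(15, 3*(-1))²) = 1/((12 + 3*(-1))²) = 1/((12 - 3)²) = 1/(9²) = 1/81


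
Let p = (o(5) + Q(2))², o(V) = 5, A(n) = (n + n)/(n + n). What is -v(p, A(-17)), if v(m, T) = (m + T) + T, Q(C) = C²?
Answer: -83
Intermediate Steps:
A(n) = 1 (A(n) = (2*n)/((2*n)) = (2*n)*(1/(2*n)) = 1)
p = 81 (p = (5 + 2²)² = (5 + 4)² = 9² = 81)
v(m, T) = m + 2*T (v(m, T) = (T + m) + T = m + 2*T)
-v(p, A(-17)) = -(81 + 2*1) = -(81 + 2) = -1*83 = -83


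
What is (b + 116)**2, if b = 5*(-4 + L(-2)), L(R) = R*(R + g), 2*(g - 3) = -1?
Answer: 8281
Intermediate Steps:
g = 5/2 (g = 3 + (1/2)*(-1) = 3 - 1/2 = 5/2 ≈ 2.5000)
L(R) = R*(5/2 + R) (L(R) = R*(R + 5/2) = R*(5/2 + R))
b = -25 (b = 5*(-4 + (1/2)*(-2)*(5 + 2*(-2))) = 5*(-4 + (1/2)*(-2)*(5 - 4)) = 5*(-4 + (1/2)*(-2)*1) = 5*(-4 - 1) = 5*(-5) = -25)
(b + 116)**2 = (-25 + 116)**2 = 91**2 = 8281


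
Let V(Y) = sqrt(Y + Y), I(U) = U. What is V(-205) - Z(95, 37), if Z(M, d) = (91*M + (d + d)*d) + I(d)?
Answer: -11420 + I*sqrt(410) ≈ -11420.0 + 20.248*I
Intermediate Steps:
Z(M, d) = d + 2*d**2 + 91*M (Z(M, d) = (91*M + (d + d)*d) + d = (91*M + (2*d)*d) + d = (91*M + 2*d**2) + d = (2*d**2 + 91*M) + d = d + 2*d**2 + 91*M)
V(Y) = sqrt(2)*sqrt(Y) (V(Y) = sqrt(2*Y) = sqrt(2)*sqrt(Y))
V(-205) - Z(95, 37) = sqrt(2)*sqrt(-205) - (37 + 2*37**2 + 91*95) = sqrt(2)*(I*sqrt(205)) - (37 + 2*1369 + 8645) = I*sqrt(410) - (37 + 2738 + 8645) = I*sqrt(410) - 1*11420 = I*sqrt(410) - 11420 = -11420 + I*sqrt(410)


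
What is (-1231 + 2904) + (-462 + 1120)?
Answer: 2331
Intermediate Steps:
(-1231 + 2904) + (-462 + 1120) = 1673 + 658 = 2331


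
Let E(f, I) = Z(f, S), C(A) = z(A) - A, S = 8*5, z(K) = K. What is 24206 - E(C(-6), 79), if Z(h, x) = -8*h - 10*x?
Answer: 24606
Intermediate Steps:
S = 40
Z(h, x) = -10*x - 8*h
C(A) = 0 (C(A) = A - A = 0)
E(f, I) = -400 - 8*f (E(f, I) = -10*40 - 8*f = -400 - 8*f)
24206 - E(C(-6), 79) = 24206 - (-400 - 8*0) = 24206 - (-400 + 0) = 24206 - 1*(-400) = 24206 + 400 = 24606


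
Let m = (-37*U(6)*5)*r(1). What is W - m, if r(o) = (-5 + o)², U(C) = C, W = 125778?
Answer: 143538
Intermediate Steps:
m = -17760 (m = (-37*6*5)*(-5 + 1)² = -222*5*(-4)² = -1110*16 = -17760)
W - m = 125778 - 1*(-17760) = 125778 + 17760 = 143538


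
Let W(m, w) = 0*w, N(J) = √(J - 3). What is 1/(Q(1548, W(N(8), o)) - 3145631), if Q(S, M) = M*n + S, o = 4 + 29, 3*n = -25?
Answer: -1/3144083 ≈ -3.1806e-7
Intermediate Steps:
n = -25/3 (n = (⅓)*(-25) = -25/3 ≈ -8.3333)
N(J) = √(-3 + J)
o = 33
W(m, w) = 0
Q(S, M) = S - 25*M/3 (Q(S, M) = M*(-25/3) + S = -25*M/3 + S = S - 25*M/3)
1/(Q(1548, W(N(8), o)) - 3145631) = 1/((1548 - 25/3*0) - 3145631) = 1/((1548 + 0) - 3145631) = 1/(1548 - 3145631) = 1/(-3144083) = -1/3144083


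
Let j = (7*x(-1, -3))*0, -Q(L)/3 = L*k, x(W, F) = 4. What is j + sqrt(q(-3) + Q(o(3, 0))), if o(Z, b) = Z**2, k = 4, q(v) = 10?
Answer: 7*I*sqrt(2) ≈ 9.8995*I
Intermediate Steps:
Q(L) = -12*L (Q(L) = -3*L*4 = -12*L)
j = 0 (j = (7*4)*0 = 28*0 = 0)
j + sqrt(q(-3) + Q(o(3, 0))) = 0 + sqrt(10 - 12*3**2) = 0 + sqrt(10 - 12*9) = 0 + sqrt(10 - 108) = 0 + sqrt(-98) = 0 + 7*I*sqrt(2) = 7*I*sqrt(2)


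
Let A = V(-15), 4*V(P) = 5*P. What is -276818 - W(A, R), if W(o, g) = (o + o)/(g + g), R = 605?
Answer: -133979897/484 ≈ -2.7682e+5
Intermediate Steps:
V(P) = 5*P/4 (V(P) = (5*P)/4 = 5*P/4)
A = -75/4 (A = (5/4)*(-15) = -75/4 ≈ -18.750)
W(o, g) = o/g (W(o, g) = (2*o)/((2*g)) = (2*o)*(1/(2*g)) = o/g)
-276818 - W(A, R) = -276818 - (-75)/(4*605) = -276818 - 1*(-15/484) = -276818 + 15/484 = -133979897/484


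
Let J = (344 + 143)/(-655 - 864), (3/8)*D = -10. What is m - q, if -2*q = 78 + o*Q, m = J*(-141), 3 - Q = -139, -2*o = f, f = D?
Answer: 4697684/4557 ≈ 1030.9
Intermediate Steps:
D = -80/3 (D = (8/3)*(-10) = -80/3 ≈ -26.667)
f = -80/3 ≈ -26.667
J = -487/1519 (J = 487/(-1519) = 487*(-1/1519) = -487/1519 ≈ -0.32061)
o = 40/3 (o = -1/2*(-80/3) = 40/3 ≈ 13.333)
Q = 142 (Q = 3 - 1*(-139) = 3 + 139 = 142)
m = 68667/1519 (m = -487/1519*(-141) = 68667/1519 ≈ 45.205)
q = -2957/3 (q = -(78 + (40/3)*142)/2 = -(78 + 5680/3)/2 = -1/2*5914/3 = -2957/3 ≈ -985.67)
m - q = 68667/1519 - 1*(-2957/3) = 68667/1519 + 2957/3 = 4697684/4557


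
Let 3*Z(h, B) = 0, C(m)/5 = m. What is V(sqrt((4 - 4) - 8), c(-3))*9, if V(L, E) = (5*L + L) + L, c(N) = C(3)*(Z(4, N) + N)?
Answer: 126*I*sqrt(2) ≈ 178.19*I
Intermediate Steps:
C(m) = 5*m
Z(h, B) = 0 (Z(h, B) = (1/3)*0 = 0)
c(N) = 15*N (c(N) = (5*3)*(0 + N) = 15*N)
V(L, E) = 7*L (V(L, E) = 6*L + L = 7*L)
V(sqrt((4 - 4) - 8), c(-3))*9 = (7*sqrt((4 - 4) - 8))*9 = (7*sqrt(0 - 8))*9 = (7*sqrt(-8))*9 = (7*(2*I*sqrt(2)))*9 = (14*I*sqrt(2))*9 = 126*I*sqrt(2)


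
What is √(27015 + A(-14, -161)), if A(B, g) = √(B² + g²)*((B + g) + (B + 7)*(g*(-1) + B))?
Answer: √(27015 - 8428*√533) ≈ 409.34*I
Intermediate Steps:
A(B, g) = √(B² + g²)*(B + g + (7 + B)*(B - g)) (A(B, g) = √(B² + g²)*((B + g) + (7 + B)*(-g + B)) = √(B² + g²)*((B + g) + (7 + B)*(B - g)) = √(B² + g²)*(B + g + (7 + B)*(B - g)))
√(27015 + A(-14, -161)) = √(27015 + √((-14)² + (-161)²)*((-14)² - 6*(-161) + 8*(-14) - 1*(-14)*(-161))) = √(27015 + √(196 + 25921)*(196 + 966 - 112 - 2254)) = √(27015 + √26117*(-1204)) = √(27015 + (7*√533)*(-1204)) = √(27015 - 8428*√533)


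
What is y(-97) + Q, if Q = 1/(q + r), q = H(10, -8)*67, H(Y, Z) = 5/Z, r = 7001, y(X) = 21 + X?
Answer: -4231140/55673 ≈ -76.000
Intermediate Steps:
q = -335/8 (q = (5/(-8))*67 = (5*(-⅛))*67 = -5/8*67 = -335/8 ≈ -41.875)
Q = 8/55673 (Q = 1/(-335/8 + 7001) = 1/(55673/8) = 8/55673 ≈ 0.00014370)
y(-97) + Q = (21 - 97) + 8/55673 = -76 + 8/55673 = -4231140/55673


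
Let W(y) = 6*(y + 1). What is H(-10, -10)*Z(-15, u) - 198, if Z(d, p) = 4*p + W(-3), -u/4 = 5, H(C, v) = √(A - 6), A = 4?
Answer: -198 - 92*I*√2 ≈ -198.0 - 130.11*I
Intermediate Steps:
H(C, v) = I*√2 (H(C, v) = √(4 - 6) = √(-2) = I*√2)
W(y) = 6 + 6*y (W(y) = 6*(1 + y) = 6 + 6*y)
u = -20 (u = -4*5 = -20)
Z(d, p) = -12 + 4*p (Z(d, p) = 4*p + (6 + 6*(-3)) = 4*p + (6 - 18) = 4*p - 12 = -12 + 4*p)
H(-10, -10)*Z(-15, u) - 198 = (I*√2)*(-12 + 4*(-20)) - 198 = (I*√2)*(-12 - 80) - 198 = (I*√2)*(-92) - 198 = -92*I*√2 - 198 = -198 - 92*I*√2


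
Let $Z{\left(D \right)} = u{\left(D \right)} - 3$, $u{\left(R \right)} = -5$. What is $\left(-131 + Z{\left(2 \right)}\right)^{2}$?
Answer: $19321$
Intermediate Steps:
$Z{\left(D \right)} = -8$ ($Z{\left(D \right)} = -5 - 3 = -8$)
$\left(-131 + Z{\left(2 \right)}\right)^{2} = \left(-131 - 8\right)^{2} = \left(-139\right)^{2} = 19321$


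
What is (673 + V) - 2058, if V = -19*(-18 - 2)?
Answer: -1005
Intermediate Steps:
V = 380 (V = -19*(-20) = 380)
(673 + V) - 2058 = (673 + 380) - 2058 = 1053 - 2058 = -1005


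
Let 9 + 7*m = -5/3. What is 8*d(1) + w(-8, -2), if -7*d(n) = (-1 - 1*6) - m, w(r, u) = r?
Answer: -256/147 ≈ -1.7415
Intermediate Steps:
m = -32/21 (m = -9/7 + (-5/3)/7 = -9/7 + (-5*⅓)/7 = -9/7 + (⅐)*(-5/3) = -9/7 - 5/21 = -32/21 ≈ -1.5238)
d(n) = 115/147 (d(n) = -((-1 - 1*6) - 1*(-32/21))/7 = -((-1 - 6) + 32/21)/7 = -(-7 + 32/21)/7 = -⅐*(-115/21) = 115/147)
8*d(1) + w(-8, -2) = 8*(115/147) - 8 = 920/147 - 8 = -256/147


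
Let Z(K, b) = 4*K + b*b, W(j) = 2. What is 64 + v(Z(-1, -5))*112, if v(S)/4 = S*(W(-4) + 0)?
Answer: 18880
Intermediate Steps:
Z(K, b) = b**2 + 4*K (Z(K, b) = 4*K + b**2 = b**2 + 4*K)
v(S) = 8*S (v(S) = 4*(S*(2 + 0)) = 4*(S*2) = 4*(2*S) = 8*S)
64 + v(Z(-1, -5))*112 = 64 + (8*((-5)**2 + 4*(-1)))*112 = 64 + (8*(25 - 4))*112 = 64 + (8*21)*112 = 64 + 168*112 = 64 + 18816 = 18880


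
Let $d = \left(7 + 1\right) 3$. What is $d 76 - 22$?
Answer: $1802$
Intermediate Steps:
$d = 24$ ($d = 8 \cdot 3 = 24$)
$d 76 - 22 = 24 \cdot 76 - 22 = 1824 - 22 = 1802$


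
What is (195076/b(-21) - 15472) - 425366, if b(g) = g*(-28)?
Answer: -9250631/21 ≈ -4.4051e+5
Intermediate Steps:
b(g) = -28*g
(195076/b(-21) - 15472) - 425366 = (195076/((-28*(-21))) - 15472) - 425366 = (195076/588 - 15472) - 425366 = (195076*(1/588) - 15472) - 425366 = (6967/21 - 15472) - 425366 = -317945/21 - 425366 = -9250631/21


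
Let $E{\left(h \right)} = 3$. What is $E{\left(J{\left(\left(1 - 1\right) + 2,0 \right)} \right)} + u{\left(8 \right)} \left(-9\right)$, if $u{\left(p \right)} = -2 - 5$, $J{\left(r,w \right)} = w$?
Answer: $66$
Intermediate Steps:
$u{\left(p \right)} = -7$ ($u{\left(p \right)} = -2 - 5 = -7$)
$E{\left(J{\left(\left(1 - 1\right) + 2,0 \right)} \right)} + u{\left(8 \right)} \left(-9\right) = 3 - -63 = 3 + 63 = 66$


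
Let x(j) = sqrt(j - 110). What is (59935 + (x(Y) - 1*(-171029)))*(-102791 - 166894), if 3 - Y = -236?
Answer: -62287526340 - 269685*sqrt(129) ≈ -6.2291e+10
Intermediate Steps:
Y = 239 (Y = 3 - 1*(-236) = 3 + 236 = 239)
x(j) = sqrt(-110 + j)
(59935 + (x(Y) - 1*(-171029)))*(-102791 - 166894) = (59935 + (sqrt(-110 + 239) - 1*(-171029)))*(-102791 - 166894) = (59935 + (sqrt(129) + 171029))*(-269685) = (59935 + (171029 + sqrt(129)))*(-269685) = (230964 + sqrt(129))*(-269685) = -62287526340 - 269685*sqrt(129)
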